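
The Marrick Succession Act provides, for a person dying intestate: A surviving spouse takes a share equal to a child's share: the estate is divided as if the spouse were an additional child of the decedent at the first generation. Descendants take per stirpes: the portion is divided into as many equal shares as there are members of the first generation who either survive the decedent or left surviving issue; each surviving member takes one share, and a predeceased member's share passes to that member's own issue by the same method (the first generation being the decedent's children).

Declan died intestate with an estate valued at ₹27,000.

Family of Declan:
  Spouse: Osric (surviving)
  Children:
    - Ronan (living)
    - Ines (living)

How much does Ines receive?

The spouse counts as an additional share at the children's level, so there are 3 primary shares of ₹9,000. Osric takes one such share (₹9,000).
The children's combined portion (₹18,000) is divided into 2 shares of ₹9,000: Ronan and Ines each take ₹9,000.

Ines receives ₹9,000.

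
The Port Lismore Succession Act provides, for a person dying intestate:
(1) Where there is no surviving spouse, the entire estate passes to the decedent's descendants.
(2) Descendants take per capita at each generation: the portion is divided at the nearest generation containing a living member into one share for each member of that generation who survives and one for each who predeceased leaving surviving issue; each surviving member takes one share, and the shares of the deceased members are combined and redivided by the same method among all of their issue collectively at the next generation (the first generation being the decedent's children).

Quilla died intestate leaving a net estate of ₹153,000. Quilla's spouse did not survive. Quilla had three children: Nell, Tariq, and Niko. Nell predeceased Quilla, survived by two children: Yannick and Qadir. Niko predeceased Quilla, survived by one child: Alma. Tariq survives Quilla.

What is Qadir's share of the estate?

Qadir receives ₹34,000.

The entire ₹153,000 passes to the descendants.
That amount (₹153,000) is divided at the children's generation into 3 shares of ₹51,000. Tariq takes ₹51,000. The 2 shares of the deceased (Nell and Niko) are combined into a pool of ₹102,000.
That pool (₹102,000) is divided at the grandchildren's generation equally among Yannick, Qadir, and Alma: ₹34,000 each.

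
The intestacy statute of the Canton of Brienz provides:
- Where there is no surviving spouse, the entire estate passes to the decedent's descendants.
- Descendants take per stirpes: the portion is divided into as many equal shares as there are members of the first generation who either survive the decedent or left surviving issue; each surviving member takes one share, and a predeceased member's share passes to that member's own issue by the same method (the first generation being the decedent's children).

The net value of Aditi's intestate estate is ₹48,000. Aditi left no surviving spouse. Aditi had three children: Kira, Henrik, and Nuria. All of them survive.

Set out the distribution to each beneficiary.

Kira: ₹16,000; Henrik: ₹16,000; Nuria: ₹16,000

The entire ₹48,000 passes to the descendants.
That amount (₹48,000) is divided into 3 shares of ₹16,000: Kira, Henrik, and Nuria each take ₹16,000.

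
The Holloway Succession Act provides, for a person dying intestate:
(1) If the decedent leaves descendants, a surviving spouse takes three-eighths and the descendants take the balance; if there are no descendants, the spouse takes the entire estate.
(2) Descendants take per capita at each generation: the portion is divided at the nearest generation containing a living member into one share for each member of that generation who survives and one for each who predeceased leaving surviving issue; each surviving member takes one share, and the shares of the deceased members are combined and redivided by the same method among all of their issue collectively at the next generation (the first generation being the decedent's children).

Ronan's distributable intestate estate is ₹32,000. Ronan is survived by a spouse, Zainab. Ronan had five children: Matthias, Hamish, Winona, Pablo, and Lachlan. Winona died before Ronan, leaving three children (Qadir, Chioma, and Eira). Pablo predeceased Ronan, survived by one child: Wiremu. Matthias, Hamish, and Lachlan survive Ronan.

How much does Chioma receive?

Chioma receives ₹2,000.

Zainab takes three-eighths of ₹32,000 = ₹12,000. The remaining ₹20,000 passes to the descendants.
The descendants' portion (₹20,000) is divided at the children's generation into 5 shares of ₹4,000. Matthias, Hamish, and Lachlan each take ₹4,000. The 2 shares of the deceased (Winona and Pablo) are combined into a pool of ₹8,000.
That pool (₹8,000) is divided at the grandchildren's generation equally among Qadir, Chioma, Eira, and Wiremu: ₹2,000 each.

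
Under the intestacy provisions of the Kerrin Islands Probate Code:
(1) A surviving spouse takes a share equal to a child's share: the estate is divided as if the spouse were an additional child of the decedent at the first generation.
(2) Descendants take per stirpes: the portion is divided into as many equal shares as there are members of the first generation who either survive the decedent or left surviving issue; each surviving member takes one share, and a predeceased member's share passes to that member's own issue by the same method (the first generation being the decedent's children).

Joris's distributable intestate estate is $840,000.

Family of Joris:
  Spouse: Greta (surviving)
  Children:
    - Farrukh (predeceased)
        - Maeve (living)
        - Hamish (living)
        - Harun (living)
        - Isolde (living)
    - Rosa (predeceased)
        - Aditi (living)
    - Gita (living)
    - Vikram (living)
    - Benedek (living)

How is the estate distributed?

The spouse counts as an additional share at the children's level, so there are 6 primary shares of $140,000. Greta takes one such share ($140,000).
The children's combined portion ($700,000) is divided into 5 shares of $140,000: Gita, Vikram, and Benedek each take $140,000; Farrukh's $140,000 share passes to Farrukh's issue; Rosa's $140,000 share passes to Rosa's issue.
Farrukh's share ($140,000) is divided into 4 shares of $35,000: Maeve, Hamish, Harun, and Isolde each take $35,000.
Rosa's share ($140,000) passes entirely to Aditi.

Greta: $140,000; Maeve: $35,000; Hamish: $35,000; Harun: $35,000; Isolde: $35,000; Aditi: $140,000; Gita: $140,000; Vikram: $140,000; Benedek: $140,000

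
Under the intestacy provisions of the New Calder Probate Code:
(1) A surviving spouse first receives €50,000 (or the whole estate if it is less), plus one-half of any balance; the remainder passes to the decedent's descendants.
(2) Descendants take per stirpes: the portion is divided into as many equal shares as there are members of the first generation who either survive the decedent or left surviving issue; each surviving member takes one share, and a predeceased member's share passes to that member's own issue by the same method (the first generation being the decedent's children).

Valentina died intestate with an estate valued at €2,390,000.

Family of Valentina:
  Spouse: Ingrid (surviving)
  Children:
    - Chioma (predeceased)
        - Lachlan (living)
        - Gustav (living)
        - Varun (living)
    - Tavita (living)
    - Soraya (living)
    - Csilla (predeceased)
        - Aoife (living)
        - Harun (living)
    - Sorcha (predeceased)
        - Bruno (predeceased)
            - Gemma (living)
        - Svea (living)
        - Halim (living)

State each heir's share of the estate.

Ingrid: €1,220,000; Lachlan: €78,000; Gustav: €78,000; Varun: €78,000; Tavita: €234,000; Soraya: €234,000; Aoife: €117,000; Harun: €117,000; Gemma: €78,000; Svea: €78,000; Halim: €78,000

Ingrid first takes €50,000, leaving a balance of €2,340,000. Ingrid then takes one-half of the balance (€1,170,000), for a total of €1,220,000. The remaining €1,170,000 passes to the descendants.
The descendants' portion (€1,170,000) is divided into 5 shares of €234,000: Tavita and Soraya each take €234,000; Chioma's €234,000 share passes to Chioma's issue; Csilla's €234,000 share passes to Csilla's issue; Sorcha's €234,000 share passes to Sorcha's issue.
Chioma's share (€234,000) is divided into 3 shares of €78,000: Lachlan, Gustav, and Varun each take €78,000.
Csilla's share (€234,000) is divided into 2 shares of €117,000: Aoife and Harun each take €117,000.
Sorcha's share (€234,000) is divided into 3 shares of €78,000: Svea and Halim each take €78,000; Bruno's €78,000 share passes to Bruno's issue.
Bruno's share (€78,000) passes entirely to Gemma.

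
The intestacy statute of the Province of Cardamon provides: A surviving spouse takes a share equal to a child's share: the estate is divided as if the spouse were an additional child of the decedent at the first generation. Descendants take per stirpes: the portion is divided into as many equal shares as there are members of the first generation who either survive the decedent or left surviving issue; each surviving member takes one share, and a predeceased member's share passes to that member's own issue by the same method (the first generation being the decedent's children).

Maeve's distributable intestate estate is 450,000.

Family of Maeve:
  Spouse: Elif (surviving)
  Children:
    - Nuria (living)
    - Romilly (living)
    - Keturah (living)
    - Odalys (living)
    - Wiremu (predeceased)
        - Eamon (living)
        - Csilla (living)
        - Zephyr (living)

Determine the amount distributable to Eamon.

The spouse counts as an additional share at the children's level, so there are 6 primary shares of 75,000. Elif takes one such share (75,000).
The children's combined portion (375,000) is divided into 5 shares of 75,000: Nuria, Romilly, Keturah, and Odalys each take 75,000; Wiremu's 75,000 share passes to Wiremu's issue.
Wiremu's share (75,000) is divided into 3 shares of 25,000: Eamon, Csilla, and Zephyr each take 25,000.

Eamon receives 25,000.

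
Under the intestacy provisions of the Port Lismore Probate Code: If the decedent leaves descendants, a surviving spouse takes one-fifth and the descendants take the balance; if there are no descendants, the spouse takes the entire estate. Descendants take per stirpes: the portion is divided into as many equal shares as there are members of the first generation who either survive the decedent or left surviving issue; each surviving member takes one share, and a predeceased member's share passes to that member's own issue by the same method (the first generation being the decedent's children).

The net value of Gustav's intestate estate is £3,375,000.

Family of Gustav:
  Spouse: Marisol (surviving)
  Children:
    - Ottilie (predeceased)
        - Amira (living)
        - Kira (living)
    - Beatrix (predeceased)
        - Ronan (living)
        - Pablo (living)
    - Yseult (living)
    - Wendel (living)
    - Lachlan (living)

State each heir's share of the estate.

Marisol takes one-fifth of £3,375,000 = £675,000. The remaining £2,700,000 passes to the descendants.
The descendants' portion (£2,700,000) is divided into 5 shares of £540,000: Yseult, Wendel, and Lachlan each take £540,000; Ottilie's £540,000 share passes to Ottilie's issue; Beatrix's £540,000 share passes to Beatrix's issue.
Ottilie's share (£540,000) is divided into 2 shares of £270,000: Amira and Kira each take £270,000.
Beatrix's share (£540,000) is divided into 2 shares of £270,000: Ronan and Pablo each take £270,000.

Marisol: £675,000; Amira: £270,000; Kira: £270,000; Ronan: £270,000; Pablo: £270,000; Yseult: £540,000; Wendel: £540,000; Lachlan: £540,000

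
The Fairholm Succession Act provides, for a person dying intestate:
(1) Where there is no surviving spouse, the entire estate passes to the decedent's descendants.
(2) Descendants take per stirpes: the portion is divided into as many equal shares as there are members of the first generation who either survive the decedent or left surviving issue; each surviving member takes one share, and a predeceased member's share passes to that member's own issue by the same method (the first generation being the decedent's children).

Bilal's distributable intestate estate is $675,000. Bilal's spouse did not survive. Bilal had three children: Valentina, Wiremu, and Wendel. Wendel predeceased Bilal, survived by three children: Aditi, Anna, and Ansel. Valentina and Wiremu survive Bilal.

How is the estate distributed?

Valentina: $225,000; Wiremu: $225,000; Aditi: $75,000; Anna: $75,000; Ansel: $75,000

The entire $675,000 passes to the descendants.
That amount ($675,000) is divided into 3 shares of $225,000: Valentina and Wiremu each take $225,000; Wendel's $225,000 share passes to Wendel's issue.
Wendel's share ($225,000) is divided into 3 shares of $75,000: Aditi, Anna, and Ansel each take $75,000.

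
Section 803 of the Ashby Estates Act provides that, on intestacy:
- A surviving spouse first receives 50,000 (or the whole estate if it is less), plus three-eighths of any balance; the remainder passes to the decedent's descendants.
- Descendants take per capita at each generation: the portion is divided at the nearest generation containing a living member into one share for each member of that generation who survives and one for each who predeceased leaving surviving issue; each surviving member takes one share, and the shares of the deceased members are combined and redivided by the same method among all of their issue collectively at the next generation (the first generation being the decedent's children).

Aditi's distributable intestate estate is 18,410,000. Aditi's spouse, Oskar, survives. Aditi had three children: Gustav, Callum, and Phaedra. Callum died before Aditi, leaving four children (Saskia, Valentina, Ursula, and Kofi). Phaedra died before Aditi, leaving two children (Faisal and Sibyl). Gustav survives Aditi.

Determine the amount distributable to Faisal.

Oskar first takes 50,000, leaving a balance of 18,360,000. Oskar then takes three-eighths of the balance (6,885,000), for a total of 6,935,000. The remaining 11,475,000 passes to the descendants.
The descendants' portion (11,475,000) is divided at the children's generation into 3 shares of 3,825,000. Gustav takes 3,825,000. The 2 shares of the deceased (Callum and Phaedra) are combined into a pool of 7,650,000.
That pool (7,650,000) is divided at the grandchildren's generation equally among Saskia, Valentina, Ursula, Kofi, Faisal, and Sibyl: 1,275,000 each.

Faisal receives 1,275,000.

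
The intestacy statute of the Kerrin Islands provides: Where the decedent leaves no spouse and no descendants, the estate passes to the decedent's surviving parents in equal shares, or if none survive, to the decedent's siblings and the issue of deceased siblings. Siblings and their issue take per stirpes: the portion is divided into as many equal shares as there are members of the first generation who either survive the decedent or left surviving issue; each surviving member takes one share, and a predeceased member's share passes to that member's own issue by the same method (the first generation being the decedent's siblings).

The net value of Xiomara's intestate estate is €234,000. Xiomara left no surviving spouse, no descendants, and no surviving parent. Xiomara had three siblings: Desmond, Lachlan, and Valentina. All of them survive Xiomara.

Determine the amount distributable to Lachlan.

Lachlan receives €78,000.

The entire €234,000 passes to the siblings and their issue.
That amount (€234,000) is divided into 3 shares of €78,000: Desmond, Lachlan, and Valentina each take €78,000.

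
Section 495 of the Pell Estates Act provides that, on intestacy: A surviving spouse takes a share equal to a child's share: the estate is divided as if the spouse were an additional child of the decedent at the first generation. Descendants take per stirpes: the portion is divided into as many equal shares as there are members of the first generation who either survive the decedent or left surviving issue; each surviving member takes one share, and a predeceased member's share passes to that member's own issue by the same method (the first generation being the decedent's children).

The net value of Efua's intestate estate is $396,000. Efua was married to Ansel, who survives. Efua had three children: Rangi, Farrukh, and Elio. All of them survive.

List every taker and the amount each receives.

The spouse counts as an additional share at the children's level, so there are 4 primary shares of $99,000. Ansel takes one such share ($99,000).
The children's combined portion ($297,000) is divided into 3 shares of $99,000: Rangi, Farrukh, and Elio each take $99,000.

Ansel: $99,000; Rangi: $99,000; Farrukh: $99,000; Elio: $99,000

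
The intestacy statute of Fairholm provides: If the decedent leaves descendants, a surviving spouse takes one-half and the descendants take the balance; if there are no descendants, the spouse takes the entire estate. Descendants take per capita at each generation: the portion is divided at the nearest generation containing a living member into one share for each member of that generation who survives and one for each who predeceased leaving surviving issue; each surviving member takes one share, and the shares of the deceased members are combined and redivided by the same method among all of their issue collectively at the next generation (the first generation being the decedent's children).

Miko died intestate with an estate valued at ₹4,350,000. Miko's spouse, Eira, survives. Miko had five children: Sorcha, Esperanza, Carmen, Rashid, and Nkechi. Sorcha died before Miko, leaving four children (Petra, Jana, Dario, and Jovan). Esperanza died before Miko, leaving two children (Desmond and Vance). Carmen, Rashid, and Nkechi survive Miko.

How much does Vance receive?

Vance receives ₹145,000.

Eira takes one-half of ₹4,350,000 = ₹2,175,000. The remaining ₹2,175,000 passes to the descendants.
The descendants' portion (₹2,175,000) is divided at the children's generation into 5 shares of ₹435,000. Carmen, Rashid, and Nkechi each take ₹435,000. The 2 shares of the deceased (Sorcha and Esperanza) are combined into a pool of ₹870,000.
That pool (₹870,000) is divided at the grandchildren's generation equally among Petra, Jana, Dario, Jovan, Desmond, and Vance: ₹145,000 each.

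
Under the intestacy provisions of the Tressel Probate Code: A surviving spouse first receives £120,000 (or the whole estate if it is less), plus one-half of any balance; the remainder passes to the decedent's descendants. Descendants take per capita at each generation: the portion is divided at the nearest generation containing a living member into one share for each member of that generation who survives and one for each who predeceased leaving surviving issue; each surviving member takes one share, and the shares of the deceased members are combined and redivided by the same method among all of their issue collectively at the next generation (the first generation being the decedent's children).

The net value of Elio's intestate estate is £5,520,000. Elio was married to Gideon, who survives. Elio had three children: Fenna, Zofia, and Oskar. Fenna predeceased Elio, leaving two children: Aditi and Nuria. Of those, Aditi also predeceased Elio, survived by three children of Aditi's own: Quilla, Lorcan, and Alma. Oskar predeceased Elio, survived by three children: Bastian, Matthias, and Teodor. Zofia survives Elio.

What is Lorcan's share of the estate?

Lorcan receives £120,000.

Gideon first takes £120,000, leaving a balance of £5,400,000. Gideon then takes one-half of the balance (£2,700,000), for a total of £2,820,000. The remaining £2,700,000 passes to the descendants.
The descendants' portion (£2,700,000) is divided at the children's generation into 3 shares of £900,000. Zofia takes £900,000. The 2 shares of the deceased (Fenna and Oskar) are combined into a pool of £1,800,000.
That pool (£1,800,000) is divided at the grandchildren's generation into 5 shares of £360,000. Nuria, Bastian, Matthias, and Teodor each take £360,000. The remaining share for the deceased Aditi (£360,000) is carried to the next generation.
That pool (£360,000) is divided at the great-grandchildren's generation equally among Quilla, Lorcan, and Alma: £120,000 each.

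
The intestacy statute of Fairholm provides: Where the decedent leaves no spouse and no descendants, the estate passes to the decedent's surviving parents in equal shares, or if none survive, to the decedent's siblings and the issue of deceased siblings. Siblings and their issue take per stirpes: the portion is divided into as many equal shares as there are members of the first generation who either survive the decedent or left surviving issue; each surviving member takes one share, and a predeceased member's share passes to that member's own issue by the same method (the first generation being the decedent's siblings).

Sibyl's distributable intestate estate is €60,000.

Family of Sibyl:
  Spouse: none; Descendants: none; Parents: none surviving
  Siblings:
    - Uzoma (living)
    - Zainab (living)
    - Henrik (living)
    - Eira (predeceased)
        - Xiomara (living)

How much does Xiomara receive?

The entire €60,000 passes to the siblings and their issue.
That amount (€60,000) is divided into 4 shares of €15,000: Uzoma, Zainab, and Henrik each take €15,000; Eira's €15,000 share passes to Eira's issue.
Eira's share (€15,000) passes entirely to Xiomara.

Xiomara receives €15,000.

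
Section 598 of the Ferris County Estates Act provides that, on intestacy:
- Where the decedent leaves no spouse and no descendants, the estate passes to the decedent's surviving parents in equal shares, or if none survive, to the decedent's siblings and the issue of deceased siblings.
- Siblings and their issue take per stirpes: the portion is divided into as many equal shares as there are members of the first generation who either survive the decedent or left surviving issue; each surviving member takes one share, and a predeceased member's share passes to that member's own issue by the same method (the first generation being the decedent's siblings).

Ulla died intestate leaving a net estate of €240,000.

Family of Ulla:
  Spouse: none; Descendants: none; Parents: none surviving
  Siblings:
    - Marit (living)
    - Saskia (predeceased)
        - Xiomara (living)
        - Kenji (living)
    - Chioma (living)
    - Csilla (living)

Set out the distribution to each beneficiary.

Marit: €60,000; Xiomara: €30,000; Kenji: €30,000; Chioma: €60,000; Csilla: €60,000

The entire €240,000 passes to the siblings and their issue.
That amount (€240,000) is divided into 4 shares of €60,000: Marit, Chioma, and Csilla each take €60,000; Saskia's €60,000 share passes to Saskia's issue.
Saskia's share (€60,000) is divided into 2 shares of €30,000: Xiomara and Kenji each take €30,000.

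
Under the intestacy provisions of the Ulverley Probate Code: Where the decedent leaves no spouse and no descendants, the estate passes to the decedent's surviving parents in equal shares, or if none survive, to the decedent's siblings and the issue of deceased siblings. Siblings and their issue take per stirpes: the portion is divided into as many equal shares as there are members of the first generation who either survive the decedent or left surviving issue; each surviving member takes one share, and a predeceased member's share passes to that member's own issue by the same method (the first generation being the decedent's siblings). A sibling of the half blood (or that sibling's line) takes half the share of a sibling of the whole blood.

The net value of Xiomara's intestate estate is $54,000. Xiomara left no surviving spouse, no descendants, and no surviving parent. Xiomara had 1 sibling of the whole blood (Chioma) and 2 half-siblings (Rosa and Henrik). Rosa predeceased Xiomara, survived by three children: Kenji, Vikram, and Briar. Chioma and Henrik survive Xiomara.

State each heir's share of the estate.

Chioma: $27,000; Kenji: $4,500; Vikram: $4,500; Briar: $4,500; Henrik: $13,500

The entire $54,000 passes to the siblings and their issue.
Counting each half-blood sibling's line as half a unit, there are 2 units in $54,000, so one unit is $27,000. Whole-blood lines (Chioma) take $27,000 each; half-blood lines (Rosa and Henrik) take $13,500 each.
Rosa's share ($13,500) is divided into 3 shares of $4,500: Kenji, Vikram, and Briar each take $4,500.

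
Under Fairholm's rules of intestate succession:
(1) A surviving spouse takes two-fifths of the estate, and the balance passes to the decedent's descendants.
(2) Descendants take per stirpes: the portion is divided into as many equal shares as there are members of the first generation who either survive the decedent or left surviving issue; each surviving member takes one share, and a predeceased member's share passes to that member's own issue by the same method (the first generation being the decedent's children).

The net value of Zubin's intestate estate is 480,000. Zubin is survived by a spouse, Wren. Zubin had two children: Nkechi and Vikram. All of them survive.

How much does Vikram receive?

Wren takes two-fifths of 480,000 = 192,000. The remaining 288,000 passes to the descendants.
The descendants' portion (288,000) is divided into 2 shares of 144,000: Nkechi and Vikram each take 144,000.

Vikram receives 144,000.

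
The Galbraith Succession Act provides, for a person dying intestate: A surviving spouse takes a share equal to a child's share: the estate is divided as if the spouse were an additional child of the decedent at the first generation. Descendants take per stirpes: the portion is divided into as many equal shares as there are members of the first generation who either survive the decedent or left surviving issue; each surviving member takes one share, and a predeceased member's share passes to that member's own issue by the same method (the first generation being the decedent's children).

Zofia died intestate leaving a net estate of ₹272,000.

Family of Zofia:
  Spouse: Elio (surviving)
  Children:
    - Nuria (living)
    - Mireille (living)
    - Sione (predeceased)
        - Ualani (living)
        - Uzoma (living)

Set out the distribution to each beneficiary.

The spouse counts as an additional share at the children's level, so there are 4 primary shares of ₹68,000. Elio takes one such share (₹68,000).
The children's combined portion (₹204,000) is divided into 3 shares of ₹68,000: Nuria and Mireille each take ₹68,000; Sione's ₹68,000 share passes to Sione's issue.
Sione's share (₹68,000) is divided into 2 shares of ₹34,000: Ualani and Uzoma each take ₹34,000.

Elio: ₹68,000; Nuria: ₹68,000; Mireille: ₹68,000; Ualani: ₹34,000; Uzoma: ₹34,000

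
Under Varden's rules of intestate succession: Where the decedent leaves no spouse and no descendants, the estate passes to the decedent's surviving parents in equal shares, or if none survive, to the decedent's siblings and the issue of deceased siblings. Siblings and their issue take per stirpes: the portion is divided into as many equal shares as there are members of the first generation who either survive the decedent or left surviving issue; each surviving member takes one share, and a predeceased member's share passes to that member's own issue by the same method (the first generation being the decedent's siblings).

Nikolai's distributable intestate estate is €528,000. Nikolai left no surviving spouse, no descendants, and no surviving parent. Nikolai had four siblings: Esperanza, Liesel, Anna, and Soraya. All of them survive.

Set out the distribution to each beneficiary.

Esperanza: €132,000; Liesel: €132,000; Anna: €132,000; Soraya: €132,000

The entire €528,000 passes to the siblings and their issue.
That amount (€528,000) is divided into 4 shares of €132,000: Esperanza, Liesel, Anna, and Soraya each take €132,000.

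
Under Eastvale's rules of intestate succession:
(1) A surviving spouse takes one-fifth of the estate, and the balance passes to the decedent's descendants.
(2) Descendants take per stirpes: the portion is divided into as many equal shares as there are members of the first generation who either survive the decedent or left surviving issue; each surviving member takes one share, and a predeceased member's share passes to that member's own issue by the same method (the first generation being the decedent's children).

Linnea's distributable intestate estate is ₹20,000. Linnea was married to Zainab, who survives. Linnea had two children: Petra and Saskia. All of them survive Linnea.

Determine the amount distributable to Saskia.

Saskia receives ₹8,000.

Zainab takes one-fifth of ₹20,000 = ₹4,000. The remaining ₹16,000 passes to the descendants.
The descendants' portion (₹16,000) is divided into 2 shares of ₹8,000: Petra and Saskia each take ₹8,000.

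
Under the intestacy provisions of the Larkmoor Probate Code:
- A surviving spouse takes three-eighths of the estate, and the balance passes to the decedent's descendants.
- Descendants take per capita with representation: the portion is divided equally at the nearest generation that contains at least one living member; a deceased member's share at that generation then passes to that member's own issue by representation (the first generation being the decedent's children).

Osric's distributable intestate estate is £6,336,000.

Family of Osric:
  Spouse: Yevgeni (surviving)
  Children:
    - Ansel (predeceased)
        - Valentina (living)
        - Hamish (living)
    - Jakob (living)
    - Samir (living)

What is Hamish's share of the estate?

Yevgeni takes three-eighths of £6,336,000 = £2,376,000. The remaining £3,960,000 passes to the descendants.
The descendants' portion (£3,960,000) is divided into 3 shares of £1,320,000: Jakob and Samir each take £1,320,000; Ansel's £1,320,000 share passes to Ansel's issue.
Ansel's share (£1,320,000) is divided into 2 shares of £660,000: Valentina and Hamish each take £660,000.

Hamish receives £660,000.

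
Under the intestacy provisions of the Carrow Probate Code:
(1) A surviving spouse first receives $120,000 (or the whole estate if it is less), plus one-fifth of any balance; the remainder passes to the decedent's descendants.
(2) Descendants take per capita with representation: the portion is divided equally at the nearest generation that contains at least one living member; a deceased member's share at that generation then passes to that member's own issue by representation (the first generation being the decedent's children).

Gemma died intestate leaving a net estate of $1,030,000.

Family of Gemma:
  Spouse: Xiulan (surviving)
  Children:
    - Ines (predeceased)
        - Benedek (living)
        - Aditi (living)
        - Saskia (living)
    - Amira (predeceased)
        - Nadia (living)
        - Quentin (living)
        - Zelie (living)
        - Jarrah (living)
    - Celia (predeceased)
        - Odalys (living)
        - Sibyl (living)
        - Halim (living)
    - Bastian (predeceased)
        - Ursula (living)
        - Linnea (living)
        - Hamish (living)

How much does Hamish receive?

Hamish receives $56,000.

Xiulan first takes $120,000, leaving a balance of $910,000. Xiulan then takes one-fifth of the balance ($182,000), for a total of $302,000. The remaining $728,000 passes to the descendants.
No child survives, so the initial division is made at the grandchildren's generation.
The descendants' portion ($728,000) is divided into 13 shares of $56,000: Benedek, Aditi, Saskia, Nadia, Quentin, Zelie, Jarrah, Odalys, Sibyl, Halim, Ursula, Linnea, and Hamish each take $56,000.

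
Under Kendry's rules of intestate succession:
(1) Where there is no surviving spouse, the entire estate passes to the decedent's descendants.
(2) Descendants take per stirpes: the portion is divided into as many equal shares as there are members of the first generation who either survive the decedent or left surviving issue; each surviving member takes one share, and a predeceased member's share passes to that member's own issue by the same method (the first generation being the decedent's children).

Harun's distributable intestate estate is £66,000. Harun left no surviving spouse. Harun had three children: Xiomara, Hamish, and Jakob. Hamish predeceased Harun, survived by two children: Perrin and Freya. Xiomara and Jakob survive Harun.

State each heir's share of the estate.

Xiomara: £22,000; Perrin: £11,000; Freya: £11,000; Jakob: £22,000

The entire £66,000 passes to the descendants.
That amount (£66,000) is divided into 3 shares of £22,000: Xiomara and Jakob each take £22,000; Hamish's £22,000 share passes to Hamish's issue.
Hamish's share (£22,000) is divided into 2 shares of £11,000: Perrin and Freya each take £11,000.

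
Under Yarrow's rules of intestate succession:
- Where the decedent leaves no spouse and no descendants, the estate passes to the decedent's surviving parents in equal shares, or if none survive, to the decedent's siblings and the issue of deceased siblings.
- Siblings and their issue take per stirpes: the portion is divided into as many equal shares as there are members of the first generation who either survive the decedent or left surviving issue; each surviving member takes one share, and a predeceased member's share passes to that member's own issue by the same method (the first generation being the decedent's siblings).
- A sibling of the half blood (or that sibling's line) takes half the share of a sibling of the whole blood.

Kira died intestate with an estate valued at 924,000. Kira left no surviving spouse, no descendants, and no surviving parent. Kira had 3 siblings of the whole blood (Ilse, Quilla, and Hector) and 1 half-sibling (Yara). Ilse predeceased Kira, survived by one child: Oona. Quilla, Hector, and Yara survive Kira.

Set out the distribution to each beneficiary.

Oona: 264,000; Quilla: 264,000; Hector: 264,000; Yara: 132,000

The entire 924,000 passes to the siblings and their issue.
Counting each half-blood sibling's line as half a unit, there are 7/2 units in 924,000, so one unit is 264,000. Whole-blood lines (Ilse, Quilla, and Hector) take 264,000 each; half-blood lines (Yara) take 132,000 each.
Ilse's share (264,000) passes entirely to Oona.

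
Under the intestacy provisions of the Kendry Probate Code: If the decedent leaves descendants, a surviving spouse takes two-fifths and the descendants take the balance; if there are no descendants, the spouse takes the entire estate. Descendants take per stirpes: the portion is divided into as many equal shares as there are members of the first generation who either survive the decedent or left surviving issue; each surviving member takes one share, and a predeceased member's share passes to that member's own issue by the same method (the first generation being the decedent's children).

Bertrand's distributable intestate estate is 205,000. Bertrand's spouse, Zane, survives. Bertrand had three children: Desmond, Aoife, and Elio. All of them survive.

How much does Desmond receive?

Zane takes two-fifths of 205,000 = 82,000. The remaining 123,000 passes to the descendants.
The descendants' portion (123,000) is divided into 3 shares of 41,000: Desmond, Aoife, and Elio each take 41,000.

Desmond receives 41,000.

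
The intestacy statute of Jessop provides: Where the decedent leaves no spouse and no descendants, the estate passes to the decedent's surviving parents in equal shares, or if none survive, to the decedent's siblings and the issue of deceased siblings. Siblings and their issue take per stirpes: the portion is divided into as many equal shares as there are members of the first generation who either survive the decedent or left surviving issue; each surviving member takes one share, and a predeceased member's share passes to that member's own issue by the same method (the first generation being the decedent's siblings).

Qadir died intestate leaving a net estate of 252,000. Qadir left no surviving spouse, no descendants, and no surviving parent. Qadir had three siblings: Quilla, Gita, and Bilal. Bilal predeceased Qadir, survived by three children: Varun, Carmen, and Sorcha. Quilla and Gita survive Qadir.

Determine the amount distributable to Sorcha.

Sorcha receives 28,000.

The entire 252,000 passes to the siblings and their issue.
That amount (252,000) is divided into 3 shares of 84,000: Quilla and Gita each take 84,000; Bilal's 84,000 share passes to Bilal's issue.
Bilal's share (84,000) is divided into 3 shares of 28,000: Varun, Carmen, and Sorcha each take 28,000.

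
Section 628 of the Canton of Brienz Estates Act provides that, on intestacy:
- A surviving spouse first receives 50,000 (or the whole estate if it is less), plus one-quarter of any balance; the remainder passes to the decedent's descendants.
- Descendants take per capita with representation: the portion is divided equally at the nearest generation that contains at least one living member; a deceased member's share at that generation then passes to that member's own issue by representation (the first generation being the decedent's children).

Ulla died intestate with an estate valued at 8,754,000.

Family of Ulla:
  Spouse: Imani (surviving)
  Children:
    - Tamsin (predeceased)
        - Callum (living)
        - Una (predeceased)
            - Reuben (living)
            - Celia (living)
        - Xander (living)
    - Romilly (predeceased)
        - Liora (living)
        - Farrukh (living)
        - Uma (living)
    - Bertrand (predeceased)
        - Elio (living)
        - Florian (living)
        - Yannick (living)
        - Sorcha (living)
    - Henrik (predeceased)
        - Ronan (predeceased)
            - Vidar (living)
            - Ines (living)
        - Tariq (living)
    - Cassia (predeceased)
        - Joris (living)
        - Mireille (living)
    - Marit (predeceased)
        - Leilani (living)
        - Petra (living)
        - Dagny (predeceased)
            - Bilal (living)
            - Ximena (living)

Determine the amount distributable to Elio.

Elio receives 384,000.

Imani first takes 50,000, leaving a balance of 8,704,000. Imani then takes one-quarter of the balance (2,176,000), for a total of 2,226,000. The remaining 6,528,000 passes to the descendants.
No child survives, so the initial division is made at the grandchildren's generation.
The descendants' portion (6,528,000) is divided into 17 shares of 384,000: Callum, Xander, Liora, Farrukh, Uma, Elio, Florian, Yannick, Sorcha, Tariq, Joris, Mireille, Leilani, and Petra each take 384,000; Una's 384,000 share passes to Una's issue; Ronan's 384,000 share passes to Ronan's issue; Dagny's 384,000 share passes to Dagny's issue.
Una's share (384,000) is divided into 2 shares of 192,000: Reuben and Celia each take 192,000.
Ronan's share (384,000) is divided into 2 shares of 192,000: Vidar and Ines each take 192,000.
Dagny's share (384,000) is divided into 2 shares of 192,000: Bilal and Ximena each take 192,000.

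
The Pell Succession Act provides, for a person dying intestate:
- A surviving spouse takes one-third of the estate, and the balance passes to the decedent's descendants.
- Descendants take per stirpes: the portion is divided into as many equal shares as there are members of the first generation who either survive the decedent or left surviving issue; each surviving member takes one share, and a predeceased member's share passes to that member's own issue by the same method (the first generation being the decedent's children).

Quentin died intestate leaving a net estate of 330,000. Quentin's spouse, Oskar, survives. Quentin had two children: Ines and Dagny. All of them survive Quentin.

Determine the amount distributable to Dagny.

Oskar takes one-third of 330,000 = 110,000. The remaining 220,000 passes to the descendants.
The descendants' portion (220,000) is divided into 2 shares of 110,000: Ines and Dagny each take 110,000.

Dagny receives 110,000.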